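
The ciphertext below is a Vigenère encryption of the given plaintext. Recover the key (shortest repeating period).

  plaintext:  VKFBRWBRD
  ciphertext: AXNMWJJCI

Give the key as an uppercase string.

FNIL

  i= 0: A-V =  5 → F
  i= 1: X-K = 13 → N
  i= 2: N-F =  8 → I
  i= 3: M-B = 11 → L
  i= 4: W-R =  5 → F
  i= 5: J-W = 13 → N
  i= 6: J-B =  8 → I
  i= 7: C-R = 11 → L
  i= 8: I-D =  5 → F
  shifts repeat with period 4: FNIL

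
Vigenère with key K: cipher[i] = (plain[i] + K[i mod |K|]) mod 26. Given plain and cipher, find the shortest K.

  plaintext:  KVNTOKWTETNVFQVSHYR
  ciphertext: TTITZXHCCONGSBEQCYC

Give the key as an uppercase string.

JYVALNL

  i= 0: T-K =  9 → J
  i= 1: T-V = 24 → Y
  i= 2: I-N = 21 → V
  i= 3: T-T =  0 → A
  i= 4: Z-O = 11 → L
  i= 5: X-K = 13 → N
  i= 6: H-W = 11 → L
  i= 7: C-T =  9 → J
  i= 8: C-E = 24 → Y
  i= 9: O-T = 21 → V
  i=10: N-N =  0 → A
  i=11: G-V = 11 → L
  i=12: S-F = 13 → N
  i=13: B-Q = 11 → L
  i=14: E-V =  9 → J
  i=15: Q-S = 24 → Y
  i=16: C-H = 21 → V
  i=17: Y-Y =  0 → A
  i=18: C-R = 11 → L
  shifts repeat with period 7: JYVALNL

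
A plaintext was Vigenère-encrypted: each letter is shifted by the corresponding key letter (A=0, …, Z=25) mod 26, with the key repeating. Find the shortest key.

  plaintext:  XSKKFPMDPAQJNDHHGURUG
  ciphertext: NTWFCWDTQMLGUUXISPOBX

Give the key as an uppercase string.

QBMVXHR

  i= 0: N-X = 16 → Q
  i= 1: T-S =  1 → B
  i= 2: W-K = 12 → M
  i= 3: F-K = 21 → V
  i= 4: C-F = 23 → X
  i= 5: W-P =  7 → H
  i= 6: D-M = 17 → R
  i= 7: T-D = 16 → Q
  i= 8: Q-P =  1 → B
  i= 9: M-A = 12 → M
  i=10: L-Q = 21 → V
  i=11: G-J = 23 → X
  i=12: U-N =  7 → H
  i=13: U-D = 17 → R
  i=14: X-H = 16 → Q
  i=15: I-H =  1 → B
  i=16: S-G = 12 → M
  i=17: P-U = 21 → V
  i=18: O-R = 23 → X
  i=19: B-U =  7 → H
  i=20: X-G = 17 → R
  shifts repeat with period 7: QBMVXHR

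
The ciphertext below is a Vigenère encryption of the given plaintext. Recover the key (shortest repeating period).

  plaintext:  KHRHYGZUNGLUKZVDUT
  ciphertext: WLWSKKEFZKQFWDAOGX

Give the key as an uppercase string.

MEFL

  i= 0: W-K = 12 → M
  i= 1: L-H =  4 → E
  i= 2: W-R =  5 → F
  i= 3: S-H = 11 → L
  i= 4: K-Y = 12 → M
  i= 5: K-G =  4 → E
  i= 6: E-Z =  5 → F
  i= 7: F-U = 11 → L
  i= 8: Z-N = 12 → M
  i= 9: K-G =  4 → E
  i=10: Q-L =  5 → F
  i=11: F-U = 11 → L
  i=12: W-K = 12 → M
  i=13: D-Z =  4 → E
  i=14: A-V =  5 → F
  i=15: O-D = 11 → L
  i=16: G-U = 12 → M
  i=17: X-T =  4 → E
  shifts repeat with period 4: MEFL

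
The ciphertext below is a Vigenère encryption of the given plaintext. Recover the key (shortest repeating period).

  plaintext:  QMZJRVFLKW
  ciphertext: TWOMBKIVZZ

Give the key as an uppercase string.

DKP

  i= 0: T-Q =  3 → D
  i= 1: W-M = 10 → K
  i= 2: O-Z = 15 → P
  i= 3: M-J =  3 → D
  i= 4: B-R = 10 → K
  i= 5: K-V = 15 → P
  i= 6: I-F =  3 → D
  i= 7: V-L = 10 → K
  i= 8: Z-K = 15 → P
  i= 9: Z-W =  3 → D
  shifts repeat with period 3: DKP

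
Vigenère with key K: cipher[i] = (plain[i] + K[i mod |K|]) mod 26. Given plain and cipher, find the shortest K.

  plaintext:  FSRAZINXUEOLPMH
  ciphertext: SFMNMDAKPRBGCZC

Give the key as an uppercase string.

NNV

  i= 0: S-F = 13 → N
  i= 1: F-S = 13 → N
  i= 2: M-R = 21 → V
  i= 3: N-A = 13 → N
  i= 4: M-Z = 13 → N
  i= 5: D-I = 21 → V
  i= 6: A-N = 13 → N
  i= 7: K-X = 13 → N
  i= 8: P-U = 21 → V
  i= 9: R-E = 13 → N
  i=10: B-O = 13 → N
  i=11: G-L = 21 → V
  i=12: C-P = 13 → N
  i=13: Z-M = 13 → N
  i=14: C-H = 21 → V
  shifts repeat with period 3: NNV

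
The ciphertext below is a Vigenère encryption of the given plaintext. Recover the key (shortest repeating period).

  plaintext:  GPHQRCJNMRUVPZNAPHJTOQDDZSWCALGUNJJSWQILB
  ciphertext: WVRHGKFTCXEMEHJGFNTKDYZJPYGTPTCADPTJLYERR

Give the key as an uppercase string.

  i= 0: W-G = 16 → Q
  i= 1: V-P =  6 → G
  i= 2: R-H = 10 → K
  i= 3: H-Q = 17 → R
  i= 4: G-R = 15 → P
  i= 5: K-C =  8 → I
  i= 6: F-J = 22 → W
  i= 7: T-N =  6 → G
  i= 8: C-M = 16 → Q
  i= 9: X-R =  6 → G
  i=10: E-U = 10 → K
  i=11: M-V = 17 → R
  i=12: E-P = 15 → P
  i=13: H-Z =  8 → I
  i=14: J-N = 22 → W
  i=15: G-A =  6 → G
  i=16: F-P = 16 → Q
  i=17: N-H =  6 → G
  i=18: T-J = 10 → K
  i=19: K-T = 17 → R
  i=20: D-O = 15 → P
  i=21: Y-Q =  8 → I
  i=22: Z-D = 22 → W
  i=23: J-D =  6 → G
  i=24: P-Z = 16 → Q
  i=25: Y-S =  6 → G
  i=26: G-W = 10 → K
  i=27: T-C = 17 → R
  i=28: P-A = 15 → P
  i=29: T-L =  8 → I
  i=30: C-G = 22 → W
  i=31: A-U =  6 → G
  i=32: D-N = 16 → Q
  i=33: P-J =  6 → G
  i=34: T-J = 10 → K
  i=35: J-S = 17 → R
  i=36: L-W = 15 → P
  i=37: Y-Q =  8 → I
  i=38: E-I = 22 → W
  i=39: R-L =  6 → G
  i=40: R-B = 16 → Q
  shifts repeat with period 8: QGKRPIWG

QGKRPIWG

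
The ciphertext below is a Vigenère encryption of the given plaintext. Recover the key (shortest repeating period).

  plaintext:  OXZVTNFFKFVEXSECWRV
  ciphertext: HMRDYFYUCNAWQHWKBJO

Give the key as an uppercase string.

  i= 0: H-O = 19 → T
  i= 1: M-X = 15 → P
  i= 2: R-Z = 18 → S
  i= 3: D-V =  8 → I
  i= 4: Y-T =  5 → F
  i= 5: F-N = 18 → S
  i= 6: Y-F = 19 → T
  i= 7: U-F = 15 → P
  i= 8: C-K = 18 → S
  i= 9: N-F =  8 → I
  i=10: A-V =  5 → F
  i=11: W-E = 18 → S
  i=12: Q-X = 19 → T
  i=13: H-S = 15 → P
  i=14: W-E = 18 → S
  i=15: K-C =  8 → I
  i=16: B-W =  5 → F
  i=17: J-R = 18 → S
  i=18: O-V = 19 → T
  shifts repeat with period 6: TPSIFS

TPSIFS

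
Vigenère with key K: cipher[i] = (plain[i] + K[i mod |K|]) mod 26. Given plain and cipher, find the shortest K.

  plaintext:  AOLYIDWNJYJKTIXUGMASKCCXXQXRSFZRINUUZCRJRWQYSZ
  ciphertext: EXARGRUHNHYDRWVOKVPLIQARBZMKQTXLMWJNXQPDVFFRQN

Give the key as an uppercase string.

EJPTYOYU

  i= 0: E-A =  4 → E
  i= 1: X-O =  9 → J
  i= 2: A-L = 15 → P
  i= 3: R-Y = 19 → T
  i= 4: G-I = 24 → Y
  i= 5: R-D = 14 → O
  i= 6: U-W = 24 → Y
  i= 7: H-N = 20 → U
  i= 8: N-J =  4 → E
  i= 9: H-Y =  9 → J
  i=10: Y-J = 15 → P
  i=11: D-K = 19 → T
  i=12: R-T = 24 → Y
  i=13: W-I = 14 → O
  i=14: V-X = 24 → Y
  i=15: O-U = 20 → U
  i=16: K-G =  4 → E
  i=17: V-M =  9 → J
  i=18: P-A = 15 → P
  i=19: L-S = 19 → T
  i=20: I-K = 24 → Y
  i=21: Q-C = 14 → O
  i=22: A-C = 24 → Y
  i=23: R-X = 20 → U
  i=24: B-X =  4 → E
  i=25: Z-Q =  9 → J
  i=26: M-X = 15 → P
  i=27: K-R = 19 → T
  i=28: Q-S = 24 → Y
  i=29: T-F = 14 → O
  i=30: X-Z = 24 → Y
  i=31: L-R = 20 → U
  i=32: M-I =  4 → E
  i=33: W-N =  9 → J
  i=34: J-U = 15 → P
  i=35: N-U = 19 → T
  i=36: X-Z = 24 → Y
  i=37: Q-C = 14 → O
  i=38: P-R = 24 → Y
  i=39: D-J = 20 → U
  i=40: V-R =  4 → E
  i=41: F-W =  9 → J
  i=42: F-Q = 15 → P
  i=43: R-Y = 19 → T
  i=44: Q-S = 24 → Y
  i=45: N-Z = 14 → O
  shifts repeat with period 8: EJPTYOYU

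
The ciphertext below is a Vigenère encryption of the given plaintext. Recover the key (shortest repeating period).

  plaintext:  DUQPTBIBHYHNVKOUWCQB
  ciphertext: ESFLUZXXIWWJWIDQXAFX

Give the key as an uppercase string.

  i= 0: E-D =  1 → B
  i= 1: S-U = 24 → Y
  i= 2: F-Q = 15 → P
  i= 3: L-P = 22 → W
  i= 4: U-T =  1 → B
  i= 5: Z-B = 24 → Y
  i= 6: X-I = 15 → P
  i= 7: X-B = 22 → W
  i= 8: I-H =  1 → B
  i= 9: W-Y = 24 → Y
  i=10: W-H = 15 → P
  i=11: J-N = 22 → W
  i=12: W-V =  1 → B
  i=13: I-K = 24 → Y
  i=14: D-O = 15 → P
  i=15: Q-U = 22 → W
  i=16: X-W =  1 → B
  i=17: A-C = 24 → Y
  i=18: F-Q = 15 → P
  i=19: X-B = 22 → W
  shifts repeat with period 4: BYPW

BYPW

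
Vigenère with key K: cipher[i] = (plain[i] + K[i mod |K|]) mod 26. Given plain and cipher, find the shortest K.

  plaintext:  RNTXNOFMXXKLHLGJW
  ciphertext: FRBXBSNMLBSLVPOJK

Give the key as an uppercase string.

  i= 0: F-R = 14 → O
  i= 1: R-N =  4 → E
  i= 2: B-T =  8 → I
  i= 3: X-X =  0 → A
  i= 4: B-N = 14 → O
  i= 5: S-O =  4 → E
  i= 6: N-F =  8 → I
  i= 7: M-M =  0 → A
  i= 8: L-X = 14 → O
  i= 9: B-X =  4 → E
  i=10: S-K =  8 → I
  i=11: L-L =  0 → A
  i=12: V-H = 14 → O
  i=13: P-L =  4 → E
  i=14: O-G =  8 → I
  i=15: J-J =  0 → A
  i=16: K-W = 14 → O
  shifts repeat with period 4: OEIA

OEIA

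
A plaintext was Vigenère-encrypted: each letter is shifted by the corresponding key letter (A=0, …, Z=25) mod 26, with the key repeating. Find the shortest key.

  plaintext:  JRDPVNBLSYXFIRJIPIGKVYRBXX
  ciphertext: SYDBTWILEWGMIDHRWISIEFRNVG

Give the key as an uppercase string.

JHAMY

  i= 0: S-J =  9 → J
  i= 1: Y-R =  7 → H
  i= 2: D-D =  0 → A
  i= 3: B-P = 12 → M
  i= 4: T-V = 24 → Y
  i= 5: W-N =  9 → J
  i= 6: I-B =  7 → H
  i= 7: L-L =  0 → A
  i= 8: E-S = 12 → M
  i= 9: W-Y = 24 → Y
  i=10: G-X =  9 → J
  i=11: M-F =  7 → H
  i=12: I-I =  0 → A
  i=13: D-R = 12 → M
  i=14: H-J = 24 → Y
  i=15: R-I =  9 → J
  i=16: W-P =  7 → H
  i=17: I-I =  0 → A
  i=18: S-G = 12 → M
  i=19: I-K = 24 → Y
  i=20: E-V =  9 → J
  i=21: F-Y =  7 → H
  i=22: R-R =  0 → A
  i=23: N-B = 12 → M
  i=24: V-X = 24 → Y
  i=25: G-X =  9 → J
  shifts repeat with period 5: JHAMY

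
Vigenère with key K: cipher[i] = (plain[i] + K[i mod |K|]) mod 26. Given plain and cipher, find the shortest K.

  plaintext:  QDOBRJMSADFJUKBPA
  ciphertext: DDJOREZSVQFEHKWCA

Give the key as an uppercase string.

  i= 0: D-Q = 13 → N
  i= 1: D-D =  0 → A
  i= 2: J-O = 21 → V
  i= 3: O-B = 13 → N
  i= 4: R-R =  0 → A
  i= 5: E-J = 21 → V
  i= 6: Z-M = 13 → N
  i= 7: S-S =  0 → A
  i= 8: V-A = 21 → V
  i= 9: Q-D = 13 → N
  i=10: F-F =  0 → A
  i=11: E-J = 21 → V
  i=12: H-U = 13 → N
  i=13: K-K =  0 → A
  i=14: W-B = 21 → V
  i=15: C-P = 13 → N
  i=16: A-A =  0 → A
  shifts repeat with period 3: NAV

NAV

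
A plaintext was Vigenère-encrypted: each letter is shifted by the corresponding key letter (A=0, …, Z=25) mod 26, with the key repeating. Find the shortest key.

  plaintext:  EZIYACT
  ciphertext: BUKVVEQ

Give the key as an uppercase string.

XVC

  i= 0: B-E = 23 → X
  i= 1: U-Z = 21 → V
  i= 2: K-I =  2 → C
  i= 3: V-Y = 23 → X
  i= 4: V-A = 21 → V
  i= 5: E-C =  2 → C
  i= 6: Q-T = 23 → X
  shifts repeat with period 3: XVC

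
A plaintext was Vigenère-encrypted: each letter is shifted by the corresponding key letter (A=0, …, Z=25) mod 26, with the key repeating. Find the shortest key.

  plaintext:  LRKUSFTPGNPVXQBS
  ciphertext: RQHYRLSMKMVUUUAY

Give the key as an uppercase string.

  i= 0: R-L =  6 → G
  i= 1: Q-R = 25 → Z
  i= 2: H-K = 23 → X
  i= 3: Y-U =  4 → E
  i= 4: R-S = 25 → Z
  i= 5: L-F =  6 → G
  i= 6: S-T = 25 → Z
  i= 7: M-P = 23 → X
  i= 8: K-G =  4 → E
  i= 9: M-N = 25 → Z
  i=10: V-P =  6 → G
  i=11: U-V = 25 → Z
  i=12: U-X = 23 → X
  i=13: U-Q =  4 → E
  i=14: A-B = 25 → Z
  i=15: Y-S =  6 → G
  shifts repeat with period 5: GZXEZ

GZXEZ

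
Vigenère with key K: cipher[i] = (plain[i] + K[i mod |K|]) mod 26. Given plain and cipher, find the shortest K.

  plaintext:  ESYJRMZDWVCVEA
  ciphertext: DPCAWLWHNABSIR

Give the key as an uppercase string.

  i= 0: D-E = 25 → Z
  i= 1: P-S = 23 → X
  i= 2: C-Y =  4 → E
  i= 3: A-J = 17 → R
  i= 4: W-R =  5 → F
  i= 5: L-M = 25 → Z
  i= 6: W-Z = 23 → X
  i= 7: H-D =  4 → E
  i= 8: N-W = 17 → R
  i= 9: A-V =  5 → F
  i=10: B-C = 25 → Z
  i=11: S-V = 23 → X
  i=12: I-E =  4 → E
  i=13: R-A = 17 → R
  shifts repeat with period 5: ZXERF

ZXERF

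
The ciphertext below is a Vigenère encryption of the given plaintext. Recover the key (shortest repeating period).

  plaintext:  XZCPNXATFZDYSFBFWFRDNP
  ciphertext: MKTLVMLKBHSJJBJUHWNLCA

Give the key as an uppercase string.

  i= 0: M-X = 15 → P
  i= 1: K-Z = 11 → L
  i= 2: T-C = 17 → R
  i= 3: L-P = 22 → W
  i= 4: V-N =  8 → I
  i= 5: M-X = 15 → P
  i= 6: L-A = 11 → L
  i= 7: K-T = 17 → R
  i= 8: B-F = 22 → W
  i= 9: H-Z =  8 → I
  i=10: S-D = 15 → P
  i=11: J-Y = 11 → L
  i=12: J-S = 17 → R
  i=13: B-F = 22 → W
  i=14: J-B =  8 → I
  i=15: U-F = 15 → P
  i=16: H-W = 11 → L
  i=17: W-F = 17 → R
  i=18: N-R = 22 → W
  i=19: L-D =  8 → I
  i=20: C-N = 15 → P
  i=21: A-P = 11 → L
  shifts repeat with period 5: PLRWI

PLRWI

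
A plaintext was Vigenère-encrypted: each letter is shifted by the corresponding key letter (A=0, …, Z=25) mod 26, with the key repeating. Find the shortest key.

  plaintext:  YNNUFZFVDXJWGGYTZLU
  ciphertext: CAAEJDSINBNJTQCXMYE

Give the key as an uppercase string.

  i= 0: C-Y =  4 → E
  i= 1: A-N = 13 → N
  i= 2: A-N = 13 → N
  i= 3: E-U = 10 → K
  i= 4: J-F =  4 → E
  i= 5: D-Z =  4 → E
  i= 6: S-F = 13 → N
  i= 7: I-V = 13 → N
  i= 8: N-D = 10 → K
  i= 9: B-X =  4 → E
  i=10: N-J =  4 → E
  i=11: J-W = 13 → N
  i=12: T-G = 13 → N
  i=13: Q-G = 10 → K
  i=14: C-Y =  4 → E
  i=15: X-T =  4 → E
  i=16: M-Z = 13 → N
  i=17: Y-L = 13 → N
  i=18: E-U = 10 → K
  shifts repeat with period 5: ENNKE

ENNKE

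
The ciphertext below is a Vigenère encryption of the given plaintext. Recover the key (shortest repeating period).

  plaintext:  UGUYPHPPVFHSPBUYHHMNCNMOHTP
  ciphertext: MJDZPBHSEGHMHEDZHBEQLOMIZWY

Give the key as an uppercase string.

SDJBAU

  i= 0: M-U = 18 → S
  i= 1: J-G =  3 → D
  i= 2: D-U =  9 → J
  i= 3: Z-Y =  1 → B
  i= 4: P-P =  0 → A
  i= 5: B-H = 20 → U
  i= 6: H-P = 18 → S
  i= 7: S-P =  3 → D
  i= 8: E-V =  9 → J
  i= 9: G-F =  1 → B
  i=10: H-H =  0 → A
  i=11: M-S = 20 → U
  i=12: H-P = 18 → S
  i=13: E-B =  3 → D
  i=14: D-U =  9 → J
  i=15: Z-Y =  1 → B
  i=16: H-H =  0 → A
  i=17: B-H = 20 → U
  i=18: E-M = 18 → S
  i=19: Q-N =  3 → D
  i=20: L-C =  9 → J
  i=21: O-N =  1 → B
  i=22: M-M =  0 → A
  i=23: I-O = 20 → U
  i=24: Z-H = 18 → S
  i=25: W-T =  3 → D
  i=26: Y-P =  9 → J
  shifts repeat with period 6: SDJBAU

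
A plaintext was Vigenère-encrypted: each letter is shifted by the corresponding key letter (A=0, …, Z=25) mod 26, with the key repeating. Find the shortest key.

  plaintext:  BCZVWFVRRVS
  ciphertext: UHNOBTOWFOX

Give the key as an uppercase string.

  i= 0: U-B = 19 → T
  i= 1: H-C =  5 → F
  i= 2: N-Z = 14 → O
  i= 3: O-V = 19 → T
  i= 4: B-W =  5 → F
  i= 5: T-F = 14 → O
  i= 6: O-V = 19 → T
  i= 7: W-R =  5 → F
  i= 8: F-R = 14 → O
  i= 9: O-V = 19 → T
  i=10: X-S =  5 → F
  shifts repeat with period 3: TFO

TFO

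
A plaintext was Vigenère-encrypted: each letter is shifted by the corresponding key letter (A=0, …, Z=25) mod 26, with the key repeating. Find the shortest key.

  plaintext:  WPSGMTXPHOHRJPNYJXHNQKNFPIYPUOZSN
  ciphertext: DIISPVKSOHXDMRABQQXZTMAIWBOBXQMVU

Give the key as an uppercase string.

HTQMDCND

  i= 0: D-W =  7 → H
  i= 1: I-P = 19 → T
  i= 2: I-S = 16 → Q
  i= 3: S-G = 12 → M
  i= 4: P-M =  3 → D
  i= 5: V-T =  2 → C
  i= 6: K-X = 13 → N
  i= 7: S-P =  3 → D
  i= 8: O-H =  7 → H
  i= 9: H-O = 19 → T
  i=10: X-H = 16 → Q
  i=11: D-R = 12 → M
  i=12: M-J =  3 → D
  i=13: R-P =  2 → C
  i=14: A-N = 13 → N
  i=15: B-Y =  3 → D
  i=16: Q-J =  7 → H
  i=17: Q-X = 19 → T
  i=18: X-H = 16 → Q
  i=19: Z-N = 12 → M
  i=20: T-Q =  3 → D
  i=21: M-K =  2 → C
  i=22: A-N = 13 → N
  i=23: I-F =  3 → D
  i=24: W-P =  7 → H
  i=25: B-I = 19 → T
  i=26: O-Y = 16 → Q
  i=27: B-P = 12 → M
  i=28: X-U =  3 → D
  i=29: Q-O =  2 → C
  i=30: M-Z = 13 → N
  i=31: V-S =  3 → D
  i=32: U-N =  7 → H
  shifts repeat with period 8: HTQMDCND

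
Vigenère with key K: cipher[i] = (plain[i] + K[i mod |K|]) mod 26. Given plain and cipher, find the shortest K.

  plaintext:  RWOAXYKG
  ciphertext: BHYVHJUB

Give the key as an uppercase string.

KLKV

  i= 0: B-R = 10 → K
  i= 1: H-W = 11 → L
  i= 2: Y-O = 10 → K
  i= 3: V-A = 21 → V
  i= 4: H-X = 10 → K
  i= 5: J-Y = 11 → L
  i= 6: U-K = 10 → K
  i= 7: B-G = 21 → V
  shifts repeat with period 4: KLKV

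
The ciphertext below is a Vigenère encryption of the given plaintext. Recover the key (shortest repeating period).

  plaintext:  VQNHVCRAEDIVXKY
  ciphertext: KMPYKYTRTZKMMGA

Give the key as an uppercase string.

  i= 0: K-V = 15 → P
  i= 1: M-Q = 22 → W
  i= 2: P-N =  2 → C
  i= 3: Y-H = 17 → R
  i= 4: K-V = 15 → P
  i= 5: Y-C = 22 → W
  i= 6: T-R =  2 → C
  i= 7: R-A = 17 → R
  i= 8: T-E = 15 → P
  i= 9: Z-D = 22 → W
  i=10: K-I =  2 → C
  i=11: M-V = 17 → R
  i=12: M-X = 15 → P
  i=13: G-K = 22 → W
  i=14: A-Y =  2 → C
  shifts repeat with period 4: PWCR

PWCR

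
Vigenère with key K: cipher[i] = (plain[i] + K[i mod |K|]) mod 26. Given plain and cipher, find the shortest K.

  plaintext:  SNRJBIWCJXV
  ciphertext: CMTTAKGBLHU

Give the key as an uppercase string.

  i= 0: C-S = 10 → K
  i= 1: M-N = 25 → Z
  i= 2: T-R =  2 → C
  i= 3: T-J = 10 → K
  i= 4: A-B = 25 → Z
  i= 5: K-I =  2 → C
  i= 6: G-W = 10 → K
  i= 7: B-C = 25 → Z
  i= 8: L-J =  2 → C
  i= 9: H-X = 10 → K
  i=10: U-V = 25 → Z
  shifts repeat with period 3: KZC

KZC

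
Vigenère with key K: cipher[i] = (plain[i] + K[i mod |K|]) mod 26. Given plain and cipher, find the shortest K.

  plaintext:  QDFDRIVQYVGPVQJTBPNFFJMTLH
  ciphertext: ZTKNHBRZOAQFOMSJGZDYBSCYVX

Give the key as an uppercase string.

JQFKQTW

  i= 0: Z-Q =  9 → J
  i= 1: T-D = 16 → Q
  i= 2: K-F =  5 → F
  i= 3: N-D = 10 → K
  i= 4: H-R = 16 → Q
  i= 5: B-I = 19 → T
  i= 6: R-V = 22 → W
  i= 7: Z-Q =  9 → J
  i= 8: O-Y = 16 → Q
  i= 9: A-V =  5 → F
  i=10: Q-G = 10 → K
  i=11: F-P = 16 → Q
  i=12: O-V = 19 → T
  i=13: M-Q = 22 → W
  i=14: S-J =  9 → J
  i=15: J-T = 16 → Q
  i=16: G-B =  5 → F
  i=17: Z-P = 10 → K
  i=18: D-N = 16 → Q
  i=19: Y-F = 19 → T
  i=20: B-F = 22 → W
  i=21: S-J =  9 → J
  i=22: C-M = 16 → Q
  i=23: Y-T =  5 → F
  i=24: V-L = 10 → K
  i=25: X-H = 16 → Q
  shifts repeat with period 7: JQFKQTW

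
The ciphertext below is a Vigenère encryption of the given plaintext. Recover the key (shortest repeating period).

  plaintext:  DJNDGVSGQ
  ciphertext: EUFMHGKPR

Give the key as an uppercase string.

  i= 0: E-D =  1 → B
  i= 1: U-J = 11 → L
  i= 2: F-N = 18 → S
  i= 3: M-D =  9 → J
  i= 4: H-G =  1 → B
  i= 5: G-V = 11 → L
  i= 6: K-S = 18 → S
  i= 7: P-G =  9 → J
  i= 8: R-Q =  1 → B
  shifts repeat with period 4: BLSJ

BLSJ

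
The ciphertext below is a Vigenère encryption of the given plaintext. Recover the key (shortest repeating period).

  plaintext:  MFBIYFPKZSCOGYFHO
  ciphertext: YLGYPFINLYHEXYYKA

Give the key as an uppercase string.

  i= 0: Y-M = 12 → M
  i= 1: L-F =  6 → G
  i= 2: G-B =  5 → F
  i= 3: Y-I = 16 → Q
  i= 4: P-Y = 17 → R
  i= 5: F-F =  0 → A
  i= 6: I-P = 19 → T
  i= 7: N-K =  3 → D
  i= 8: L-Z = 12 → M
  i= 9: Y-S =  6 → G
  i=10: H-C =  5 → F
  i=11: E-O = 16 → Q
  i=12: X-G = 17 → R
  i=13: Y-Y =  0 → A
  i=14: Y-F = 19 → T
  i=15: K-H =  3 → D
  i=16: A-O = 12 → M
  shifts repeat with period 8: MGFQRATD

MGFQRATD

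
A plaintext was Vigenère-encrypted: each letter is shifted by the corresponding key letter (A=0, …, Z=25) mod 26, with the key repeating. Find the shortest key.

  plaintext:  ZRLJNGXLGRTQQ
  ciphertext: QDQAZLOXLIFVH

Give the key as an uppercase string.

  i= 0: Q-Z = 17 → R
  i= 1: D-R = 12 → M
  i= 2: Q-L =  5 → F
  i= 3: A-J = 17 → R
  i= 4: Z-N = 12 → M
  i= 5: L-G =  5 → F
  i= 6: O-X = 17 → R
  i= 7: X-L = 12 → M
  i= 8: L-G =  5 → F
  i= 9: I-R = 17 → R
  i=10: F-T = 12 → M
  i=11: V-Q =  5 → F
  i=12: H-Q = 17 → R
  shifts repeat with period 3: RMF

RMF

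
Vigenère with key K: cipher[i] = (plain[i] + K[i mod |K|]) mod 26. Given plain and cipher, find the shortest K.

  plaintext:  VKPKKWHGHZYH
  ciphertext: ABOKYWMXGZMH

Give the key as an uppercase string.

  i= 0: A-V =  5 → F
  i= 1: B-K = 17 → R
  i= 2: O-P = 25 → Z
  i= 3: K-K =  0 → A
  i= 4: Y-K = 14 → O
  i= 5: W-W =  0 → A
  i= 6: M-H =  5 → F
  i= 7: X-G = 17 → R
  i= 8: G-H = 25 → Z
  i= 9: Z-Z =  0 → A
  i=10: M-Y = 14 → O
  i=11: H-H =  0 → A
  shifts repeat with period 6: FRZAOA

FRZAOA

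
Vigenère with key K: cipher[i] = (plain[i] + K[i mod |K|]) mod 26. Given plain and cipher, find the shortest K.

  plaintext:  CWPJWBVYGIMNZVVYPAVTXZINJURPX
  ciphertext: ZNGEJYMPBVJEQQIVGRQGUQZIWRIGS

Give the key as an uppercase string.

  i= 0: Z-C = 23 → X
  i= 1: N-W = 17 → R
  i= 2: G-P = 17 → R
  i= 3: E-J = 21 → V
  i= 4: J-W = 13 → N
  i= 5: Y-B = 23 → X
  i= 6: M-V = 17 → R
  i= 7: P-Y = 17 → R
  i= 8: B-G = 21 → V
  i= 9: V-I = 13 → N
  i=10: J-M = 23 → X
  i=11: E-N = 17 → R
  i=12: Q-Z = 17 → R
  i=13: Q-V = 21 → V
  i=14: I-V = 13 → N
  i=15: V-Y = 23 → X
  i=16: G-P = 17 → R
  i=17: R-A = 17 → R
  i=18: Q-V = 21 → V
  i=19: G-T = 13 → N
  i=20: U-X = 23 → X
  i=21: Q-Z = 17 → R
  i=22: Z-I = 17 → R
  i=23: I-N = 21 → V
  i=24: W-J = 13 → N
  i=25: R-U = 23 → X
  i=26: I-R = 17 → R
  i=27: G-P = 17 → R
  i=28: S-X = 21 → V
  shifts repeat with period 5: XRRVN

XRRVN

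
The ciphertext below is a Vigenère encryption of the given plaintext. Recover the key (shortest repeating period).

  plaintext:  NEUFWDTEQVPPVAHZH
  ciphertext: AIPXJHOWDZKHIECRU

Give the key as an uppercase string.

NEVS

  i= 0: A-N = 13 → N
  i= 1: I-E =  4 → E
  i= 2: P-U = 21 → V
  i= 3: X-F = 18 → S
  i= 4: J-W = 13 → N
  i= 5: H-D =  4 → E
  i= 6: O-T = 21 → V
  i= 7: W-E = 18 → S
  i= 8: D-Q = 13 → N
  i= 9: Z-V =  4 → E
  i=10: K-P = 21 → V
  i=11: H-P = 18 → S
  i=12: I-V = 13 → N
  i=13: E-A =  4 → E
  i=14: C-H = 21 → V
  i=15: R-Z = 18 → S
  i=16: U-H = 13 → N
  shifts repeat with period 4: NEVS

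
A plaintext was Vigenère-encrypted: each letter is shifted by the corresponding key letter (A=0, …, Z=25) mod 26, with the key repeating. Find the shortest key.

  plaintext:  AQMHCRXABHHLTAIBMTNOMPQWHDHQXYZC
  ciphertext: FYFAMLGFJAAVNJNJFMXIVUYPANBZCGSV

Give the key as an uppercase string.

  i= 0: F-A =  5 → F
  i= 1: Y-Q =  8 → I
  i= 2: F-M = 19 → T
  i= 3: A-H = 19 → T
  i= 4: M-C = 10 → K
  i= 5: L-R = 20 → U
  i= 6: G-X =  9 → J
  i= 7: F-A =  5 → F
  i= 8: J-B =  8 → I
  i= 9: A-H = 19 → T
  i=10: A-H = 19 → T
  i=11: V-L = 10 → K
  i=12: N-T = 20 → U
  i=13: J-A =  9 → J
  i=14: N-I =  5 → F
  i=15: J-B =  8 → I
  i=16: F-M = 19 → T
  i=17: M-T = 19 → T
  i=18: X-N = 10 → K
  i=19: I-O = 20 → U
  i=20: V-M =  9 → J
  i=21: U-P =  5 → F
  i=22: Y-Q =  8 → I
  i=23: P-W = 19 → T
  i=24: A-H = 19 → T
  i=25: N-D = 10 → K
  i=26: B-H = 20 → U
  i=27: Z-Q =  9 → J
  i=28: C-X =  5 → F
  i=29: G-Y =  8 → I
  i=30: S-Z = 19 → T
  i=31: V-C = 19 → T
  shifts repeat with period 7: FITTKUJ

FITTKUJ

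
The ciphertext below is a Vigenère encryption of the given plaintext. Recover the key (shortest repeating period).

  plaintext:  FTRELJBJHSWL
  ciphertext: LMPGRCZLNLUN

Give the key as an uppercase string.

GTYC

  i= 0: L-F =  6 → G
  i= 1: M-T = 19 → T
  i= 2: P-R = 24 → Y
  i= 3: G-E =  2 → C
  i= 4: R-L =  6 → G
  i= 5: C-J = 19 → T
  i= 6: Z-B = 24 → Y
  i= 7: L-J =  2 → C
  i= 8: N-H =  6 → G
  i= 9: L-S = 19 → T
  i=10: U-W = 24 → Y
  i=11: N-L =  2 → C
  shifts repeat with period 4: GTYC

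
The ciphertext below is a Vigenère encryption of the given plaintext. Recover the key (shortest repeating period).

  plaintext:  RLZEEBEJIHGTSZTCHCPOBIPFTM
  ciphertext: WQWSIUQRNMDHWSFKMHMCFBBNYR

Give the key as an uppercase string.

  i= 0: W-R =  5 → F
  i= 1: Q-L =  5 → F
  i= 2: W-Z = 23 → X
  i= 3: S-E = 14 → O
  i= 4: I-E =  4 → E
  i= 5: U-B = 19 → T
  i= 6: Q-E = 12 → M
  i= 7: R-J =  8 → I
  i= 8: N-I =  5 → F
  i= 9: M-H =  5 → F
  i=10: D-G = 23 → X
  i=11: H-T = 14 → O
  i=12: W-S =  4 → E
  i=13: S-Z = 19 → T
  i=14: F-T = 12 → M
  i=15: K-C =  8 → I
  i=16: M-H =  5 → F
  i=17: H-C =  5 → F
  i=18: M-P = 23 → X
  i=19: C-O = 14 → O
  i=20: F-B =  4 → E
  i=21: B-I = 19 → T
  i=22: B-P = 12 → M
  i=23: N-F =  8 → I
  i=24: Y-T =  5 → F
  i=25: R-M =  5 → F
  shifts repeat with period 8: FFXOETMI

FFXOETMI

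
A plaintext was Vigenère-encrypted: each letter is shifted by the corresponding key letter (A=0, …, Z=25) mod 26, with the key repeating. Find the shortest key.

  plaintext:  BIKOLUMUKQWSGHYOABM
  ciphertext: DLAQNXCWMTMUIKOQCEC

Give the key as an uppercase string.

  i= 0: D-B =  2 → C
  i= 1: L-I =  3 → D
  i= 2: A-K = 16 → Q
  i= 3: Q-O =  2 → C
  i= 4: N-L =  2 → C
  i= 5: X-U =  3 → D
  i= 6: C-M = 16 → Q
  i= 7: W-U =  2 → C
  i= 8: M-K =  2 → C
  i= 9: T-Q =  3 → D
  i=10: M-W = 16 → Q
  i=11: U-S =  2 → C
  i=12: I-G =  2 → C
  i=13: K-H =  3 → D
  i=14: O-Y = 16 → Q
  i=15: Q-O =  2 → C
  i=16: C-A =  2 → C
  i=17: E-B =  3 → D
  i=18: C-M = 16 → Q
  shifts repeat with period 4: CDQC

CDQC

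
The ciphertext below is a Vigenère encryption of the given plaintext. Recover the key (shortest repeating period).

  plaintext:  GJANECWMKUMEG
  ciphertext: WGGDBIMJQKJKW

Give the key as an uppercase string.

  i= 0: W-G = 16 → Q
  i= 1: G-J = 23 → X
  i= 2: G-A =  6 → G
  i= 3: D-N = 16 → Q
  i= 4: B-E = 23 → X
  i= 5: I-C =  6 → G
  i= 6: M-W = 16 → Q
  i= 7: J-M = 23 → X
  i= 8: Q-K =  6 → G
  i= 9: K-U = 16 → Q
  i=10: J-M = 23 → X
  i=11: K-E =  6 → G
  i=12: W-G = 16 → Q
  shifts repeat with period 3: QXG

QXG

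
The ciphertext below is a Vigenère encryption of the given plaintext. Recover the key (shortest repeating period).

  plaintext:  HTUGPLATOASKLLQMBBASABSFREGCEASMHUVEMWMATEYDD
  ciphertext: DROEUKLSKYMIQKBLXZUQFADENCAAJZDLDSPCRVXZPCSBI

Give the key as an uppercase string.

  i= 0: D-H = 22 → W
  i= 1: R-T = 24 → Y
  i= 2: O-U = 20 → U
  i= 3: E-G = 24 → Y
  i= 4: U-P =  5 → F
  i= 5: K-L = 25 → Z
  i= 6: L-A = 11 → L
  i= 7: S-T = 25 → Z
  i= 8: K-O = 22 → W
  i= 9: Y-A = 24 → Y
  i=10: M-S = 20 → U
  i=11: I-K = 24 → Y
  i=12: Q-L =  5 → F
  i=13: K-L = 25 → Z
  i=14: B-Q = 11 → L
  i=15: L-M = 25 → Z
  i=16: X-B = 22 → W
  i=17: Z-B = 24 → Y
  i=18: U-A = 20 → U
  i=19: Q-S = 24 → Y
  i=20: F-A =  5 → F
  i=21: A-B = 25 → Z
  i=22: D-S = 11 → L
  i=23: E-F = 25 → Z
  i=24: N-R = 22 → W
  i=25: C-E = 24 → Y
  i=26: A-G = 20 → U
  i=27: A-C = 24 → Y
  i=28: J-E =  5 → F
  i=29: Z-A = 25 → Z
  i=30: D-S = 11 → L
  i=31: L-M = 25 → Z
  i=32: D-H = 22 → W
  i=33: S-U = 24 → Y
  i=34: P-V = 20 → U
  i=35: C-E = 24 → Y
  i=36: R-M =  5 → F
  i=37: V-W = 25 → Z
  i=38: X-M = 11 → L
  i=39: Z-A = 25 → Z
  i=40: P-T = 22 → W
  i=41: C-E = 24 → Y
  i=42: S-Y = 20 → U
  i=43: B-D = 24 → Y
  i=44: I-D =  5 → F
  shifts repeat with period 8: WYUYFZLZ

WYUYFZLZ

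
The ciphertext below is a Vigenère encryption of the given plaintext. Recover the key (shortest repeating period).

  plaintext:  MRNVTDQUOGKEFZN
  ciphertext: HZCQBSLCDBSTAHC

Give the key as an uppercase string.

  i= 0: H-M = 21 → V
  i= 1: Z-R =  8 → I
  i= 2: C-N = 15 → P
  i= 3: Q-V = 21 → V
  i= 4: B-T =  8 → I
  i= 5: S-D = 15 → P
  i= 6: L-Q = 21 → V
  i= 7: C-U =  8 → I
  i= 8: D-O = 15 → P
  i= 9: B-G = 21 → V
  i=10: S-K =  8 → I
  i=11: T-E = 15 → P
  i=12: A-F = 21 → V
  i=13: H-Z =  8 → I
  i=14: C-N = 15 → P
  shifts repeat with period 3: VIP

VIP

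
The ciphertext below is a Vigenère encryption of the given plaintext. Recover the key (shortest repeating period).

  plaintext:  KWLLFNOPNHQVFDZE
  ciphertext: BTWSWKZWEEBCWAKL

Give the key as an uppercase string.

RXLH

  i= 0: B-K = 17 → R
  i= 1: T-W = 23 → X
  i= 2: W-L = 11 → L
  i= 3: S-L =  7 → H
  i= 4: W-F = 17 → R
  i= 5: K-N = 23 → X
  i= 6: Z-O = 11 → L
  i= 7: W-P =  7 → H
  i= 8: E-N = 17 → R
  i= 9: E-H = 23 → X
  i=10: B-Q = 11 → L
  i=11: C-V =  7 → H
  i=12: W-F = 17 → R
  i=13: A-D = 23 → X
  i=14: K-Z = 11 → L
  i=15: L-E =  7 → H
  shifts repeat with period 4: RXLH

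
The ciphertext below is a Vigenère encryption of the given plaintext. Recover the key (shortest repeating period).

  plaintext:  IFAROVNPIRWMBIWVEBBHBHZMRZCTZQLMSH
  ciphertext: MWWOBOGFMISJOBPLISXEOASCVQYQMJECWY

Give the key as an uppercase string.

  i= 0: M-I =  4 → E
  i= 1: W-F = 17 → R
  i= 2: W-A = 22 → W
  i= 3: O-R = 23 → X
  i= 4: B-O = 13 → N
  i= 5: O-V = 19 → T
  i= 6: G-N = 19 → T
  i= 7: F-P = 16 → Q
  i= 8: M-I =  4 → E
  i= 9: I-R = 17 → R
  i=10: S-W = 22 → W
  i=11: J-M = 23 → X
  i=12: O-B = 13 → N
  i=13: B-I = 19 → T
  i=14: P-W = 19 → T
  i=15: L-V = 16 → Q
  i=16: I-E =  4 → E
  i=17: S-B = 17 → R
  i=18: X-B = 22 → W
  i=19: E-H = 23 → X
  i=20: O-B = 13 → N
  i=21: A-H = 19 → T
  i=22: S-Z = 19 → T
  i=23: C-M = 16 → Q
  i=24: V-R =  4 → E
  i=25: Q-Z = 17 → R
  i=26: Y-C = 22 → W
  i=27: Q-T = 23 → X
  i=28: M-Z = 13 → N
  i=29: J-Q = 19 → T
  i=30: E-L = 19 → T
  i=31: C-M = 16 → Q
  i=32: W-S =  4 → E
  i=33: Y-H = 17 → R
  shifts repeat with period 8: ERWXNTTQ

ERWXNTTQ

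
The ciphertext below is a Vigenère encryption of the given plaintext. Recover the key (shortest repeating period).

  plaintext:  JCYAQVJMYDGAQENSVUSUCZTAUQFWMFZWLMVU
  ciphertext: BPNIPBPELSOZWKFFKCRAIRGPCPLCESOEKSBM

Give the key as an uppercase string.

  i= 0: B-J = 18 → S
  i= 1: P-C = 13 → N
  i= 2: N-Y = 15 → P
  i= 3: I-A =  8 → I
  i= 4: P-Q = 25 → Z
  i= 5: B-V =  6 → G
  i= 6: P-J =  6 → G
  i= 7: E-M = 18 → S
  i= 8: L-Y = 13 → N
  i= 9: S-D = 15 → P
  i=10: O-G =  8 → I
  i=11: Z-A = 25 → Z
  i=12: W-Q =  6 → G
  i=13: K-E =  6 → G
  i=14: F-N = 18 → S
  i=15: F-S = 13 → N
  i=16: K-V = 15 → P
  i=17: C-U =  8 → I
  i=18: R-S = 25 → Z
  i=19: A-U =  6 → G
  i=20: I-C =  6 → G
  i=21: R-Z = 18 → S
  i=22: G-T = 13 → N
  i=23: P-A = 15 → P
  i=24: C-U =  8 → I
  i=25: P-Q = 25 → Z
  i=26: L-F =  6 → G
  i=27: C-W =  6 → G
  i=28: E-M = 18 → S
  i=29: S-F = 13 → N
  i=30: O-Z = 15 → P
  i=31: E-W =  8 → I
  i=32: K-L = 25 → Z
  i=33: S-M =  6 → G
  i=34: B-V =  6 → G
  i=35: M-U = 18 → S
  shifts repeat with period 7: SNPIZGG

SNPIZGG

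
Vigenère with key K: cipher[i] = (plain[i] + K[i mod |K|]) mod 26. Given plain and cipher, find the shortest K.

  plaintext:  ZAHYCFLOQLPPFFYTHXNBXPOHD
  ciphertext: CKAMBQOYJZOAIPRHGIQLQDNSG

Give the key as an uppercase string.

DKTOZL

  i= 0: C-Z =  3 → D
  i= 1: K-A = 10 → K
  i= 2: A-H = 19 → T
  i= 3: M-Y = 14 → O
  i= 4: B-C = 25 → Z
  i= 5: Q-F = 11 → L
  i= 6: O-L =  3 → D
  i= 7: Y-O = 10 → K
  i= 8: J-Q = 19 → T
  i= 9: Z-L = 14 → O
  i=10: O-P = 25 → Z
  i=11: A-P = 11 → L
  i=12: I-F =  3 → D
  i=13: P-F = 10 → K
  i=14: R-Y = 19 → T
  i=15: H-T = 14 → O
  i=16: G-H = 25 → Z
  i=17: I-X = 11 → L
  i=18: Q-N =  3 → D
  i=19: L-B = 10 → K
  i=20: Q-X = 19 → T
  i=21: D-P = 14 → O
  i=22: N-O = 25 → Z
  i=23: S-H = 11 → L
  i=24: G-D =  3 → D
  shifts repeat with period 6: DKTOZL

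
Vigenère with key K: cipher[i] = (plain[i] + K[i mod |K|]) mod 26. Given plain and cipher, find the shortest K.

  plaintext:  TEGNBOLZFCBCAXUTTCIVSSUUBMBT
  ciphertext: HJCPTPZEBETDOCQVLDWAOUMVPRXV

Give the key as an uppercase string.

OFWCSB

  i= 0: H-T = 14 → O
  i= 1: J-E =  5 → F
  i= 2: C-G = 22 → W
  i= 3: P-N =  2 → C
  i= 4: T-B = 18 → S
  i= 5: P-O =  1 → B
  i= 6: Z-L = 14 → O
  i= 7: E-Z =  5 → F
  i= 8: B-F = 22 → W
  i= 9: E-C =  2 → C
  i=10: T-B = 18 → S
  i=11: D-C =  1 → B
  i=12: O-A = 14 → O
  i=13: C-X =  5 → F
  i=14: Q-U = 22 → W
  i=15: V-T =  2 → C
  i=16: L-T = 18 → S
  i=17: D-C =  1 → B
  i=18: W-I = 14 → O
  i=19: A-V =  5 → F
  i=20: O-S = 22 → W
  i=21: U-S =  2 → C
  i=22: M-U = 18 → S
  i=23: V-U =  1 → B
  i=24: P-B = 14 → O
  i=25: R-M =  5 → F
  i=26: X-B = 22 → W
  i=27: V-T =  2 → C
  shifts repeat with period 6: OFWCSB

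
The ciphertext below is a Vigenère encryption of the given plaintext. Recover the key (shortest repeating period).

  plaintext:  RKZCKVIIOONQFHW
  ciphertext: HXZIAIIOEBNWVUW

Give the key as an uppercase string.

  i= 0: H-R = 16 → Q
  i= 1: X-K = 13 → N
  i= 2: Z-Z =  0 → A
  i= 3: I-C =  6 → G
  i= 4: A-K = 16 → Q
  i= 5: I-V = 13 → N
  i= 6: I-I =  0 → A
  i= 7: O-I =  6 → G
  i= 8: E-O = 16 → Q
  i= 9: B-O = 13 → N
  i=10: N-N =  0 → A
  i=11: W-Q =  6 → G
  i=12: V-F = 16 → Q
  i=13: U-H = 13 → N
  i=14: W-W =  0 → A
  shifts repeat with period 4: QNAG

QNAG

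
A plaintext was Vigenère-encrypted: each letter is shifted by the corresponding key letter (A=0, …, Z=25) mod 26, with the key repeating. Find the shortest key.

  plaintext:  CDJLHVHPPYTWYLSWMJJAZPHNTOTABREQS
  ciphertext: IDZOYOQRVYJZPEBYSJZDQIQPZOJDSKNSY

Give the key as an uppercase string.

  i= 0: I-C =  6 → G
  i= 1: D-D =  0 → A
  i= 2: Z-J = 16 → Q
  i= 3: O-L =  3 → D
  i= 4: Y-H = 17 → R
  i= 5: O-V = 19 → T
  i= 6: Q-H =  9 → J
  i= 7: R-P =  2 → C
  i= 8: V-P =  6 → G
  i= 9: Y-Y =  0 → A
  i=10: J-T = 16 → Q
  i=11: Z-W =  3 → D
  i=12: P-Y = 17 → R
  i=13: E-L = 19 → T
  i=14: B-S =  9 → J
  i=15: Y-W =  2 → C
  i=16: S-M =  6 → G
  i=17: J-J =  0 → A
  i=18: Z-J = 16 → Q
  i=19: D-A =  3 → D
  i=20: Q-Z = 17 → R
  i=21: I-P = 19 → T
  i=22: Q-H =  9 → J
  i=23: P-N =  2 → C
  i=24: Z-T =  6 → G
  i=25: O-O =  0 → A
  i=26: J-T = 16 → Q
  i=27: D-A =  3 → D
  i=28: S-B = 17 → R
  i=29: K-R = 19 → T
  i=30: N-E =  9 → J
  i=31: S-Q =  2 → C
  i=32: Y-S =  6 → G
  shifts repeat with period 8: GAQDRTJC

GAQDRTJC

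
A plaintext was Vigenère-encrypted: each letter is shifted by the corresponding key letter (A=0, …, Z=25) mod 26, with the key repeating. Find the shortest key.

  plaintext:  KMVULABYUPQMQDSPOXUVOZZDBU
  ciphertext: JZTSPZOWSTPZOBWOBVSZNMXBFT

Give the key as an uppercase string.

ZNYYE

  i= 0: J-K = 25 → Z
  i= 1: Z-M = 13 → N
  i= 2: T-V = 24 → Y
  i= 3: S-U = 24 → Y
  i= 4: P-L =  4 → E
  i= 5: Z-A = 25 → Z
  i= 6: O-B = 13 → N
  i= 7: W-Y = 24 → Y
  i= 8: S-U = 24 → Y
  i= 9: T-P =  4 → E
  i=10: P-Q = 25 → Z
  i=11: Z-M = 13 → N
  i=12: O-Q = 24 → Y
  i=13: B-D = 24 → Y
  i=14: W-S =  4 → E
  i=15: O-P = 25 → Z
  i=16: B-O = 13 → N
  i=17: V-X = 24 → Y
  i=18: S-U = 24 → Y
  i=19: Z-V =  4 → E
  i=20: N-O = 25 → Z
  i=21: M-Z = 13 → N
  i=22: X-Z = 24 → Y
  i=23: B-D = 24 → Y
  i=24: F-B =  4 → E
  i=25: T-U = 25 → Z
  shifts repeat with period 5: ZNYYE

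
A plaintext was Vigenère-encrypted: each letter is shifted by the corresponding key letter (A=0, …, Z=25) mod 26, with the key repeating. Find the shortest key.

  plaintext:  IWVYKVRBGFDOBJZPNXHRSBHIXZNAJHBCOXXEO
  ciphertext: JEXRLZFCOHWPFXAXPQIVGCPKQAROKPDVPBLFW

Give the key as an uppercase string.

  i= 0: J-I =  1 → B
  i= 1: E-W =  8 → I
  i= 2: X-V =  2 → C
  i= 3: R-Y = 19 → T
  i= 4: L-K =  1 → B
  i= 5: Z-V =  4 → E
  i= 6: F-R = 14 → O
  i= 7: C-B =  1 → B
  i= 8: O-G =  8 → I
  i= 9: H-F =  2 → C
  i=10: W-D = 19 → T
  i=11: P-O =  1 → B
  i=12: F-B =  4 → E
  i=13: X-J = 14 → O
  i=14: A-Z =  1 → B
  i=15: X-P =  8 → I
  i=16: P-N =  2 → C
  i=17: Q-X = 19 → T
  i=18: I-H =  1 → B
  i=19: V-R =  4 → E
  i=20: G-S = 14 → O
  i=21: C-B =  1 → B
  i=22: P-H =  8 → I
  i=23: K-I =  2 → C
  i=24: Q-X = 19 → T
  i=25: A-Z =  1 → B
  i=26: R-N =  4 → E
  i=27: O-A = 14 → O
  i=28: K-J =  1 → B
  i=29: P-H =  8 → I
  i=30: D-B =  2 → C
  i=31: V-C = 19 → T
  i=32: P-O =  1 → B
  i=33: B-X =  4 → E
  i=34: L-X = 14 → O
  i=35: F-E =  1 → B
  i=36: W-O =  8 → I
  shifts repeat with period 7: BICTBEO

BICTBEO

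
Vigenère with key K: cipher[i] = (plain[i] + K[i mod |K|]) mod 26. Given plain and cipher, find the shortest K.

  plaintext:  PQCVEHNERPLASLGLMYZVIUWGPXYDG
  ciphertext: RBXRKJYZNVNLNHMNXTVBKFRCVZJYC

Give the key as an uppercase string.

CLVWG

  i= 0: R-P =  2 → C
  i= 1: B-Q = 11 → L
  i= 2: X-C = 21 → V
  i= 3: R-V = 22 → W
  i= 4: K-E =  6 → G
  i= 5: J-H =  2 → C
  i= 6: Y-N = 11 → L
  i= 7: Z-E = 21 → V
  i= 8: N-R = 22 → W
  i= 9: V-P =  6 → G
  i=10: N-L =  2 → C
  i=11: L-A = 11 → L
  i=12: N-S = 21 → V
  i=13: H-L = 22 → W
  i=14: M-G =  6 → G
  i=15: N-L =  2 → C
  i=16: X-M = 11 → L
  i=17: T-Y = 21 → V
  i=18: V-Z = 22 → W
  i=19: B-V =  6 → G
  i=20: K-I =  2 → C
  i=21: F-U = 11 → L
  i=22: R-W = 21 → V
  i=23: C-G = 22 → W
  i=24: V-P =  6 → G
  i=25: Z-X =  2 → C
  i=26: J-Y = 11 → L
  i=27: Y-D = 21 → V
  i=28: C-G = 22 → W
  shifts repeat with period 5: CLVWG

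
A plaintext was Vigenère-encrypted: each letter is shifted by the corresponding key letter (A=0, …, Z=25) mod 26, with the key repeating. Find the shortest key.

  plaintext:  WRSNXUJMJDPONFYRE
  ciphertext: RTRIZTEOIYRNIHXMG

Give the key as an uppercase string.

  i= 0: R-W = 21 → V
  i= 1: T-R =  2 → C
  i= 2: R-S = 25 → Z
  i= 3: I-N = 21 → V
  i= 4: Z-X =  2 → C
  i= 5: T-U = 25 → Z
  i= 6: E-J = 21 → V
  i= 7: O-M =  2 → C
  i= 8: I-J = 25 → Z
  i= 9: Y-D = 21 → V
  i=10: R-P =  2 → C
  i=11: N-O = 25 → Z
  i=12: I-N = 21 → V
  i=13: H-F =  2 → C
  i=14: X-Y = 25 → Z
  i=15: M-R = 21 → V
  i=16: G-E =  2 → C
  shifts repeat with period 3: VCZ

VCZ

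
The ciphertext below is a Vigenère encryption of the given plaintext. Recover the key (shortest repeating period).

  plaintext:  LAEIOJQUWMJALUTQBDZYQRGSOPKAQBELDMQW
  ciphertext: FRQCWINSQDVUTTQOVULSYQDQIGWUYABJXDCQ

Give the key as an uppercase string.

URMUIZXY

  i= 0: F-L = 20 → U
  i= 1: R-A = 17 → R
  i= 2: Q-E = 12 → M
  i= 3: C-I = 20 → U
  i= 4: W-O =  8 → I
  i= 5: I-J = 25 → Z
  i= 6: N-Q = 23 → X
  i= 7: S-U = 24 → Y
  i= 8: Q-W = 20 → U
  i= 9: D-M = 17 → R
  i=10: V-J = 12 → M
  i=11: U-A = 20 → U
  i=12: T-L =  8 → I
  i=13: T-U = 25 → Z
  i=14: Q-T = 23 → X
  i=15: O-Q = 24 → Y
  i=16: V-B = 20 → U
  i=17: U-D = 17 → R
  i=18: L-Z = 12 → M
  i=19: S-Y = 20 → U
  i=20: Y-Q =  8 → I
  i=21: Q-R = 25 → Z
  i=22: D-G = 23 → X
  i=23: Q-S = 24 → Y
  i=24: I-O = 20 → U
  i=25: G-P = 17 → R
  i=26: W-K = 12 → M
  i=27: U-A = 20 → U
  i=28: Y-Q =  8 → I
  i=29: A-B = 25 → Z
  i=30: B-E = 23 → X
  i=31: J-L = 24 → Y
  i=32: X-D = 20 → U
  i=33: D-M = 17 → R
  i=34: C-Q = 12 → M
  i=35: Q-W = 20 → U
  shifts repeat with period 8: URMUIZXY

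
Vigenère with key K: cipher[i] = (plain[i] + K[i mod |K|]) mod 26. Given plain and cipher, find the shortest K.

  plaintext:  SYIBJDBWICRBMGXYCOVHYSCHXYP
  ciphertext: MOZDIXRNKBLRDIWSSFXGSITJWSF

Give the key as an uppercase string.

UQRCZ

  i= 0: M-S = 20 → U
  i= 1: O-Y = 16 → Q
  i= 2: Z-I = 17 → R
  i= 3: D-B =  2 → C
  i= 4: I-J = 25 → Z
  i= 5: X-D = 20 → U
  i= 6: R-B = 16 → Q
  i= 7: N-W = 17 → R
  i= 8: K-I =  2 → C
  i= 9: B-C = 25 → Z
  i=10: L-R = 20 → U
  i=11: R-B = 16 → Q
  i=12: D-M = 17 → R
  i=13: I-G =  2 → C
  i=14: W-X = 25 → Z
  i=15: S-Y = 20 → U
  i=16: S-C = 16 → Q
  i=17: F-O = 17 → R
  i=18: X-V =  2 → C
  i=19: G-H = 25 → Z
  i=20: S-Y = 20 → U
  i=21: I-S = 16 → Q
  i=22: T-C = 17 → R
  i=23: J-H =  2 → C
  i=24: W-X = 25 → Z
  i=25: S-Y = 20 → U
  i=26: F-P = 16 → Q
  shifts repeat with period 5: UQRCZ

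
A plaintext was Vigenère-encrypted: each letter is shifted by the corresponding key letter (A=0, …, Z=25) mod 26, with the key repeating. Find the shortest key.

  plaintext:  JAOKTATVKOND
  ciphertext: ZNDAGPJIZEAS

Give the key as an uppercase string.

QNP

  i= 0: Z-J = 16 → Q
  i= 1: N-A = 13 → N
  i= 2: D-O = 15 → P
  i= 3: A-K = 16 → Q
  i= 4: G-T = 13 → N
  i= 5: P-A = 15 → P
  i= 6: J-T = 16 → Q
  i= 7: I-V = 13 → N
  i= 8: Z-K = 15 → P
  i= 9: E-O = 16 → Q
  i=10: A-N = 13 → N
  i=11: S-D = 15 → P
  shifts repeat with period 3: QNP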